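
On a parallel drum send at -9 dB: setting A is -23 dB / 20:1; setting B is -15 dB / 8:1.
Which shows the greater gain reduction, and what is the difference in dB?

A, by 8.05 dB

A: GR = 14 − 14/20 = 13.3 dB.
B: GR = 6 − 6/8 = 5.25 dB.
Difference: 8.05 dB in favour of A.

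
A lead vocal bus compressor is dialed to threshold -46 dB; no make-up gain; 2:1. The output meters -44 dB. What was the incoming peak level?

-42 dB

Post-compression overshoot = -44 − (-46) = 2 dB.
Undo the ratio: input overshoot = 2 × 2 = 4 dB, giving input = -42 dB.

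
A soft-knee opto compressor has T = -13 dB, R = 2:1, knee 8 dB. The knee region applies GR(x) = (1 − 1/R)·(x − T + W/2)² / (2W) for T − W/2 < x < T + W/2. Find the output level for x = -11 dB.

-12.125 dB

x − T + W/2 = -11 − (-13) + 4 = 6.
GR = (1 − 1/2) × 6² / 16 = 0.5 × 36 / 16 = 1.125 dB.
Output = -11 − 1.125 = -12.125 dB.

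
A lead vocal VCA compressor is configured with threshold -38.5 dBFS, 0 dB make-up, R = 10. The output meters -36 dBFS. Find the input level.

The compressed level sits -36 − (-38.5) = 2.5 dB over threshold.
Undo the ratio: input overshoot = 2.5 × 10 = 25 dB, giving input = -13.5 dBFS.

-13.5 dBFS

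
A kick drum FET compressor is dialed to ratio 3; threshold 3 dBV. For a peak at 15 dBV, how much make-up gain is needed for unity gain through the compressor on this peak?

8 dB

Without make-up, output = threshold + overshoot/3 = 3 + 4 = 7 dBV.
Gap to target: 8 dB.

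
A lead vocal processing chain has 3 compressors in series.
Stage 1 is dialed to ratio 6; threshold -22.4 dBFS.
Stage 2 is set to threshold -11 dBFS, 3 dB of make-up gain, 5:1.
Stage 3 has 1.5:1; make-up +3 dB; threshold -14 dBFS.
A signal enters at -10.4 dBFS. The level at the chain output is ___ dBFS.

Stage 1: 12 dB above -22.4 dBFS, reduced 6:1 to 2 dB above → -20.4 dBFS.
Stage 2: -20.4 dBFS ≤ -11 dBFS, so stage 2 doesn't engage; make-up brings it to -17.4 dBFS.
Stage 3: -17.4 dBFS is at or below the -14 dBFS threshold — no compression; make-up brings it to -14.4 dBFS.

-14.4 dBFS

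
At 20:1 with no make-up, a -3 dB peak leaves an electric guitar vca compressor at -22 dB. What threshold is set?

-23 dB

Let T be the threshold. Output overshoot = (input overshoot)/R, so -22 − T = (-3 − T)/20.
20·(-22 − T) = -3 − T → 19·T = -440 − (-3) = -437.
T = -437/19 = -23 dB.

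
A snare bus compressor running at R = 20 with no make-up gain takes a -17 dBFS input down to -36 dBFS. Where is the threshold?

Let T be the threshold. Output overshoot = (input overshoot)/R, so -36 − T = (-17 − T)/20.
20·(-36 − T) = -17 − T → 19·T = -720 − (-17) = -703.
T = -703/19 = -37 dBFS.

-37 dBFS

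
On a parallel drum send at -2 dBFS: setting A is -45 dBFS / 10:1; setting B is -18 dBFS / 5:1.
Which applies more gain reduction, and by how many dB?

A, by 25.9 dB

A: overshoot 43 dB → output overshoot 4.3 dB → GR 38.7 dB.
B: overshoot 16 dB → output overshoot 3.2 dB → GR 12.8 dB.
A reduces 25.9 dB more.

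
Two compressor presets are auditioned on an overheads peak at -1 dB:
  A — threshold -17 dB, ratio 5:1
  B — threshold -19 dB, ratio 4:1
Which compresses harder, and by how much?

A: overshoot 16 dB → output overshoot 3.2 dB → GR 12.8 dB.
B: overshoot 18 dB → output overshoot 4.5 dB → GR 13.5 dB.
Difference: 0.7 dB in favour of B.

B, by 0.7 dB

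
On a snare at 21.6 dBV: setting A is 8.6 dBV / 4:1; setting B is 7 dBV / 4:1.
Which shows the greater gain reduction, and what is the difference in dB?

B, by 1.2 dB

A: overshoot 13 dB → output overshoot 3.25 dB → GR 9.75 dB.
B: overshoot 14.6 dB → output overshoot 3.65 dB → GR 10.95 dB.
B applies 1.2 dB more gain reduction.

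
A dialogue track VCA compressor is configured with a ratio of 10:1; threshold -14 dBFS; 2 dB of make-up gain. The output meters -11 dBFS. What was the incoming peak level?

Stripping the +2 dB make-up gives -13 dBFS at the gain stage.
The compressed level sits -13 − (-14) = 1 dB over threshold.
Input overshoot = R × output overshoot = 10 dB → input = -14 + 10 = -4 dBFS.

-4 dBFS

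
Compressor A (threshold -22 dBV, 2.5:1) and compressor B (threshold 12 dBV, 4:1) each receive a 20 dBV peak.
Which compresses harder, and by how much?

A, by 19.2 dB

A: overshoot 42 dB → output overshoot 16.8 dB → GR 25.2 dB.
B: overshoot 8 dB → output overshoot 2 dB → GR 6 dB.
A applies 19.2 dB more gain reduction.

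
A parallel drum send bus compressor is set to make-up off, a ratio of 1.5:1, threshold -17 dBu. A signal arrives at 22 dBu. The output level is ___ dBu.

9 dBu

The input is 39 dB above the -17 dBu threshold.
The 39 dB excess becomes 26 dB after 1.5:1 reduction.
So the level is -17 + 26 = 9 dBu.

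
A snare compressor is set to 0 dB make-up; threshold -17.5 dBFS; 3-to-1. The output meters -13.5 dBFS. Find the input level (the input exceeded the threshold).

That's 4 dB above the -17.5 dBFS threshold.
Undo the ratio: input overshoot = 4 × 3 = 12 dB, giving input = -5.5 dBFS.

-5.5 dBFS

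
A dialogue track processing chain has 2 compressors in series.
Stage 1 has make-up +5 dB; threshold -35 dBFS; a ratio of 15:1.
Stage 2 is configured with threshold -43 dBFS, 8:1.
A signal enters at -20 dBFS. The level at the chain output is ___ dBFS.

-41.25 dBFS

Stage 1: overshoot 15 dB → 15/15 = 1 dB → -34 dBFS; +5 dB make-up → -29 dBFS.
Stage 2: -29 dBFS is 14 dB over -43 dBFS; at 8:1 that becomes 1.75 dB over, giving -41.25 dBFS.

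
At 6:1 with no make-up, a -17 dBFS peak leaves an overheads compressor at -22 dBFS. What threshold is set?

-23 dBFS

Input is 6 dB above T (since output overshoot × R = input overshoot: (-22 − T)·6 = -17 − T gives T = -23 dBFS).
Check: -23 + (-17 − (-23))/6 = -23 + 1 = -22 dBFS. ✓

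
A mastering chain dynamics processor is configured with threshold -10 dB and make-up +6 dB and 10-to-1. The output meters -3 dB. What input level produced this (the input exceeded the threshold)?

0 dB

Before make-up, the level was -3 − 6 = -9 dB.
The compressed level sits -9 − (-10) = 1 dB over threshold.
Before 10:1 compression the overshoot was 1 × 10 = 10 dB, so input = -10 + 10 = 0 dB.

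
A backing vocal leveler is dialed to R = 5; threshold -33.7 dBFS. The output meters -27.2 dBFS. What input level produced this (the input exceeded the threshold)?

Post-compression overshoot = -27.2 − (-33.7) = 6.5 dB.
Undo the ratio: input overshoot = 6.5 × 5 = 32.5 dB, giving input = -1.2 dBFS.

-1.2 dBFS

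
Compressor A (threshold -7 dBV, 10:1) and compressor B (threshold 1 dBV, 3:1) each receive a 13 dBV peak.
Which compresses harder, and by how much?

A: GR = 20 − 20/10 = 18 dB.
B: GR = 12 − 12/3 = 8 dB.
A applies 10 dB more gain reduction.

A, by 10 dB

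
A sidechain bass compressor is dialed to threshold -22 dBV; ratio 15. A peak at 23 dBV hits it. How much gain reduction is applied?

23 dBV exceeds the threshold by 45 dB.
At 15:1, output sits 45/15 = 3 dB above threshold.
Gain reduction = 45 − 3 = 42 dB.

42 dB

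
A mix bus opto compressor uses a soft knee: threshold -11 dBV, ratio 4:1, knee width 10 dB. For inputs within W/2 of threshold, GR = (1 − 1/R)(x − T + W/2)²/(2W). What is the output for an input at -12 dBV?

x − T + W/2 = -12 − (-11) + 5 = 4.
GR = (1 − 1/4) × 4² / 20 = 0.75 × 16 / 20 = 0.6 dB.
Output = -12 − 0.6 = -12.6 dBV.

-12.6 dBV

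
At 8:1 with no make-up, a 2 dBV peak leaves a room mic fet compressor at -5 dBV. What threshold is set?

Gain reduction = 2 − (-5) = 7 dB; output overshoot = GR / (R − 1) = 7 / 7 = 1 dB.
Threshold = output − output overshoot = -5 − 1 = -6 dBV.

-6 dBV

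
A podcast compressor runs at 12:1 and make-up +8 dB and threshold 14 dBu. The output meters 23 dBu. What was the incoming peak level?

26 dBu

Remove make-up: 23 − 8 = 15 dBu.
That's 1 dB above the 14 dBu threshold.
Input overshoot = R × output overshoot = 12 dB → input = 14 + 12 = 26 dBu.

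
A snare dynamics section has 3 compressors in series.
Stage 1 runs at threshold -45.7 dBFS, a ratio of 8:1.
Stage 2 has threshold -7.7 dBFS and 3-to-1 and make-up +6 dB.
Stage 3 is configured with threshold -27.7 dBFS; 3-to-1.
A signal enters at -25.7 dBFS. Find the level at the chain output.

Stage 1: 20 dB above -45.7 dBFS, reduced 8:1 to 2.5 dB above → -43.2 dBFS.
Stage 2: -43.2 dBFS is at or below the -7.7 dBFS threshold — no compression; make-up brings it to -37.2 dBFS.
Stage 3: below threshold (-37.2 ≤ -27.7); passes unchanged; output -37.2 dBFS.

-37.2 dBFS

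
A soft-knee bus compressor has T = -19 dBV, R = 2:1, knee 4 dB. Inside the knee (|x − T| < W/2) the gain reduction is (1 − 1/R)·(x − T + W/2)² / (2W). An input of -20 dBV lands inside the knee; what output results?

x − T + W/2 = -20 − (-19) + 2 = 1.
GR = (1 − 1/2) × 1² / 8 = 0.5 × 1 / 8 = 0.0625 dB.
Output = -20 − 0.0625 = -20.0625 dBV.

-20.0625 dBV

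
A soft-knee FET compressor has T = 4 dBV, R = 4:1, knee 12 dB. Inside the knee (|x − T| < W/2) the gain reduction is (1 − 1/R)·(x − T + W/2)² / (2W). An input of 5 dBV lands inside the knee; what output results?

3.46875 dBV

x − T + W/2 = 5 − 4 + 6 = 7.
GR = (1 − 1/4) × 7² / 24 = 0.75 × 49 / 24 = 1.53125 dB.
Output = 5 − 1.53125 = 3.46875 dBV.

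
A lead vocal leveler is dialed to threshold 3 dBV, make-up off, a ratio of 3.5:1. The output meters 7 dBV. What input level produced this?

Post-compression overshoot = 7 − 3 = 4 dB.
Before 3.5:1 compression the overshoot was 4 × 3.5 = 14 dB, so input = 3 + 14 = 17 dBV.

17 dBV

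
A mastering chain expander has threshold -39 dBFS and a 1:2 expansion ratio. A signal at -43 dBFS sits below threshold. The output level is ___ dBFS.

Below threshold, a 1:2 expander applies gain = (2−1)×(T − x) of attenuation.
(2−1) × 4 = 4 dB, so output = -43 − 4 = -47 dBFS.

-47 dBFS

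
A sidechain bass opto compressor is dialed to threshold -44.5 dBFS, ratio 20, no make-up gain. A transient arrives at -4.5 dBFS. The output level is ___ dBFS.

-42.5 dBFS

The input is 40 dB above the -44.5 dBFS threshold.
20:1 compression reduces that to 40/20 = 2 dB over.
Output = -44.5 + 2 = -42.5 dBFS.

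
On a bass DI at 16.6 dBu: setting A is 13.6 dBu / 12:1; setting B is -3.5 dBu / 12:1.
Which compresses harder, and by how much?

A: 3 dB over, compressed to 0.25 dB over, so 2.75 dB of GR.
B: 20.1 dB over, compressed to 1.675 dB over, so 18.425 dB of GR.
B reduces 15.675 dB more.

B, by 15.675 dB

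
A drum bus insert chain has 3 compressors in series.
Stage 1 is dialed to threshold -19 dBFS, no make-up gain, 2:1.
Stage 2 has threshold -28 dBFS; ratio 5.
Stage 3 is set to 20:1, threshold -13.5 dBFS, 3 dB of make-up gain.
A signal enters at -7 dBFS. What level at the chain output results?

Stage 1: -7 dBFS is 12 dB over -19 dBFS; at 2:1 that becomes 6 dB over, giving -13 dBFS.
Stage 2: 15 dB above -28 dBFS, reduced 5:1 to 3 dB above → -25 dBFS.
Stage 3: -25 dBFS ≤ -13.5 dBFS, so stage 3 doesn't engage; make-up brings it to -22 dBFS.

-22 dBFS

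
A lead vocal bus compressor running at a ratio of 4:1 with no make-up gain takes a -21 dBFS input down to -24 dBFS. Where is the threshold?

Gain reduction = -21 − (-24) = 3 dB; output overshoot = GR / (R − 1) = 3 / 3 = 1 dB.
Threshold = output − output overshoot = -24 − 1 = -25 dBFS.

-25 dBFS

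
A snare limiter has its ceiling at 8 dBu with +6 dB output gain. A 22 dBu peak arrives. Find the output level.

A brickwall limiter is an ∞:1 compressor: any input above the ceiling is clamped to 8 dBu.
Output gain then adds 6 dB: 8 + 6 = 14 dBu.

14 dBu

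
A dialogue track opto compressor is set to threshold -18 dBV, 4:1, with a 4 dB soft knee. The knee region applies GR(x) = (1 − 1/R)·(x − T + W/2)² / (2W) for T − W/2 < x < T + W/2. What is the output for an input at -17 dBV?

x − T + W/2 = -17 − (-18) + 2 = 3.
GR = (1 − 1/4) × 3² / 8 = 0.75 × 9 / 8 = 0.84375 dB.
Output = -17 − 0.84375 = -17.84375 dBV.

-17.84375 dBV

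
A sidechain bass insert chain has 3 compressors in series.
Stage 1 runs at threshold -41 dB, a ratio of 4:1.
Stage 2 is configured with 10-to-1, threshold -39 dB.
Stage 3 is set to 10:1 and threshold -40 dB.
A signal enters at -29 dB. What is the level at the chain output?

-39.89 dB

Stage 1: overshoot 12 dB → 12/4 = 3 dB → -38 dB.
Stage 2: 1 dB above -39 dB, reduced 10:1 to 0.1 dB above → -38.9 dB.
Stage 3: -38.9 dB is 1.1 dB over -40 dB; at 10:1 that becomes 0.11 dB over, giving -39.89 dB.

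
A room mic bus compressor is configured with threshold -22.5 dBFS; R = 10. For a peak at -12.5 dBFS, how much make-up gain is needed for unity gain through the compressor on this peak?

9 dB

The peak compresses to -22.5 + 10/10 = -21.5 dBFS.
To reach -12.5 dBFS requires -12.5 − (-21.5) = 9 dB of make-up.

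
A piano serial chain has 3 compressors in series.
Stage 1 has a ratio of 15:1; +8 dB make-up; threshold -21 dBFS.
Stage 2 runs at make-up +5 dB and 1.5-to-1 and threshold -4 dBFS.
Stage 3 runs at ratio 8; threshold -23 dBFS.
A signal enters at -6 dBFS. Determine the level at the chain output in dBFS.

-21 dBFS

Stage 1: overshoot 15 dB → 15/15 = 1 dB → -20 dBFS; +8 dB make-up → -12 dBFS.
Stage 2: -12 dBFS ≤ -4 dBFS, so stage 2 doesn't engage; make-up brings it to -7 dBFS.
Stage 3: 16 dB above -23 dBFS, reduced 8:1 to 2 dB above → -21 dBFS.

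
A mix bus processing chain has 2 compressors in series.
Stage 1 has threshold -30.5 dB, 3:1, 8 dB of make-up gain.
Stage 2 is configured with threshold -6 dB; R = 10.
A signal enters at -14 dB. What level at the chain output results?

-17 dB

Stage 1: 16.5 dB above -30.5 dB, reduced 3:1 to 5.5 dB above → -25 dB; +8 dB make-up → -17 dB.
Stage 2: -17 dB is at or below the -6 dB threshold — no compression; output -17 dB.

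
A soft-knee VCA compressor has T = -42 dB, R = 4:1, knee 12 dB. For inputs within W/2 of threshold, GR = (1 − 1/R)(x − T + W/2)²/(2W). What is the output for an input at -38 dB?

x − T + W/2 = -38 − (-42) + 6 = 10.
GR = (1 − 1/4) × 10² / 24 = 0.75 × 100 / 24 = 3.125 dB.
Output = -38 − 3.125 = -41.125 dB.

-41.125 dB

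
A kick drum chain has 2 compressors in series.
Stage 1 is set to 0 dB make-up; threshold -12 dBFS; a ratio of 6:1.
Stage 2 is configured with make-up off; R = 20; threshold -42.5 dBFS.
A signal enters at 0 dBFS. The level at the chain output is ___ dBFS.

Stage 1: overshoot 12 dB → 12/6 = 2 dB → -10 dBFS.
Stage 2: overshoot 32.5 dB → 32.5/20 = 1.625 dB → -40.875 dBFS.

-40.875 dBFS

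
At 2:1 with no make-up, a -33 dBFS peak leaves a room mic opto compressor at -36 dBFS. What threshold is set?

-39 dBFS

Let T be the threshold. Output overshoot = (input overshoot)/R, so -36 − T = (-33 − T)/2.
2·(-36 − T) = -33 − T → 1·T = -72 − (-33) = -39.
T = -39/1 = -39 dBFS.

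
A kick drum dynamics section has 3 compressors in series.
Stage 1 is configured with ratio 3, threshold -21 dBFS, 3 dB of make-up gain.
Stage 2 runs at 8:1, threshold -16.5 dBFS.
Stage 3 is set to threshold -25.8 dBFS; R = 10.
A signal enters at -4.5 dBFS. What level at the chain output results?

Stage 1: overshoot 16.5 dB → 16.5/3 = 5.5 dB → -15.5 dBFS; +3 dB make-up → -12.5 dBFS.
Stage 2: -12.5 dBFS is 4 dB over -16.5 dBFS; at 8:1 that becomes 0.5 dB over, giving -16 dBFS.
Stage 3: 9.8 dB above -25.8 dBFS, reduced 10:1 to 0.98 dB above → -24.82 dBFS.

-24.82 dBFS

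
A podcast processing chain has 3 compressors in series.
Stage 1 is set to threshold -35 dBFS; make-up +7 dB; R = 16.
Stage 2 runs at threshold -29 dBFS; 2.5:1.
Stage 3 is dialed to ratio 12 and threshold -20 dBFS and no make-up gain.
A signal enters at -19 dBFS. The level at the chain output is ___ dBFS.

Stage 1: -19 dBFS is 16 dB over -35 dBFS; at 16:1 that becomes 1 dB over, giving -34 dBFS; +7 dB make-up → -27 dBFS.
Stage 2: 2 dB above -29 dBFS, reduced 2.5:1 to 0.8 dB above → -28.2 dBFS.
Stage 3: below threshold (-28.2 ≤ -20); passes unchanged; output -28.2 dBFS.

-28.2 dBFS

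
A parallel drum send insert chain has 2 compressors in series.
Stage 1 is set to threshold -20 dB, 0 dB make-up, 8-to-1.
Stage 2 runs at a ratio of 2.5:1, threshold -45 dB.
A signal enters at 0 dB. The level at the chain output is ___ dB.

Stage 1: overshoot 20 dB → 20/8 = 2.5 dB → -17.5 dB.
Stage 2: 27.5 dB above -45 dB, reduced 2.5:1 to 11 dB above → -34 dB.

-34 dB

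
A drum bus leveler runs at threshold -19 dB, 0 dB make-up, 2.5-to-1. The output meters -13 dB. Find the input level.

Post-compression overshoot = -13 − (-19) = 6 dB.
Before 2.5:1 compression the overshoot was 6 × 2.5 = 15 dB, so input = -19 + 15 = -4 dB.

-4 dB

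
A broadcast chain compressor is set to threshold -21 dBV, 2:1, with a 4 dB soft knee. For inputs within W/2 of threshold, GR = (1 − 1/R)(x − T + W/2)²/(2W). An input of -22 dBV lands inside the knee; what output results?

x − T + W/2 = -22 − (-21) + 2 = 1.
GR = (1 − 1/2) × 1² / 8 = 0.5 × 1 / 8 = 0.0625 dB.
Output = -22 − 0.0625 = -22.0625 dBV.

-22.0625 dBV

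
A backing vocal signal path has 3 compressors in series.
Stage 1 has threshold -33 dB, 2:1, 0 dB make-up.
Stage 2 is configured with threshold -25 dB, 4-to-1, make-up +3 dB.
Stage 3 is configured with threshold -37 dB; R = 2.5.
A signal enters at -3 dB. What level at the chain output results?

-30.3 dB

Stage 1: -3 dB is 30 dB over -33 dB; at 2:1 that becomes 15 dB over, giving -18 dB.
Stage 2: -18 dB is 7 dB over -25 dB; at 4:1 that becomes 1.75 dB over, giving -23.25 dB; +3 dB make-up → -20.25 dB.
Stage 3: overshoot 16.75 dB → 16.75/2.5 = 6.7 dB → -30.3 dB.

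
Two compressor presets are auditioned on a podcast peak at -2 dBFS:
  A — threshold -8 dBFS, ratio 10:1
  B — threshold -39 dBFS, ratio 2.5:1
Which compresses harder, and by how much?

A: overshoot 6 dB → output overshoot 0.6 dB → GR 5.4 dB.
B: overshoot 37 dB → output overshoot 14.8 dB → GR 22.2 dB.
B reduces 16.8 dB more.

B, by 16.8 dB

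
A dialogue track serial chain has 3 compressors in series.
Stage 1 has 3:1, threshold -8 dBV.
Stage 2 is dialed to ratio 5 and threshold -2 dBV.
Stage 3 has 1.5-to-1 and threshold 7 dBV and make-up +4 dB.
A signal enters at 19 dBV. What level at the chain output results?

2.6 dBV

Stage 1: overshoot 27 dB → 27/3 = 9 dB → 1 dBV.
Stage 2: overshoot 3 dB → 3/5 = 0.6 dB → -1.4 dBV.
Stage 3: below threshold (-1.4 ≤ 7); passes unchanged; make-up brings it to 2.6 dBV.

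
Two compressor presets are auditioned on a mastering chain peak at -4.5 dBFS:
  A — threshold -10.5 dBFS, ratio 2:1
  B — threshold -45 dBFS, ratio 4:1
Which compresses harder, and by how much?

A: GR = 6 − 6/2 = 3 dB.
B: GR = 40.5 − 40.5/4 = 30.375 dB.
B applies 27.375 dB more gain reduction.

B, by 27.375 dB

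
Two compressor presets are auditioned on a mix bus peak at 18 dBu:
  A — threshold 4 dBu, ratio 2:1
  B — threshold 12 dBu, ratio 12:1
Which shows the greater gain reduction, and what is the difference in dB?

A: 14 dB over, compressed to 7 dB over, so 7 dB of GR.
B: 6 dB over, compressed to 0.5 dB over, so 5.5 dB of GR.
A reduces 1.5 dB more.

A, by 1.5 dB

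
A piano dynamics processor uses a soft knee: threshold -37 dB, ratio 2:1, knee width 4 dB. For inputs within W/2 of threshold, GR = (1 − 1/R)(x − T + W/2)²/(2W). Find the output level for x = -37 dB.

-37.25 dB

x − T + W/2 = -37 − (-37) + 2 = 2.
GR = (1 − 1/2) × 2² / 8 = 0.5 × 4 / 8 = 0.25 dB.
Output = -37 − 0.25 = -37.25 dB.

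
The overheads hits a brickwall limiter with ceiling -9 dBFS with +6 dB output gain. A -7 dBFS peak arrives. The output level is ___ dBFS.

-3 dBFS

At ∞:1, everything above -9 dBFS is held at the ceiling.
Output gain then adds 6 dB: -9 + 6 = -3 dBFS.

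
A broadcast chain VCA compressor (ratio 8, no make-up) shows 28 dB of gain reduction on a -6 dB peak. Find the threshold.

-38 dB

Let T be the threshold. Output overshoot = (input overshoot)/R, so -34 − T = (-6 − T)/8.
8·(-34 − T) = -6 − T → 7·T = -272 − (-6) = -266.
T = -266/7 = -38 dB.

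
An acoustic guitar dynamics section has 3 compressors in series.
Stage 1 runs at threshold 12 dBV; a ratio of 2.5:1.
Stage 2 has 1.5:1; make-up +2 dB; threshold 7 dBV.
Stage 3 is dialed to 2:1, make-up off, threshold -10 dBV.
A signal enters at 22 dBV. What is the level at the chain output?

Stage 1: 22 dBV is 10 dB over 12 dBV; at 2.5:1 that becomes 4 dB over, giving 16 dBV.
Stage 2: overshoot 9 dB → 9/1.5 = 6 dB → 13 dBV; +2 dB make-up → 15 dBV.
Stage 3: 25 dB above -10 dBV, reduced 2:1 to 12.5 dB above → 2.5 dBV.

2.5 dBV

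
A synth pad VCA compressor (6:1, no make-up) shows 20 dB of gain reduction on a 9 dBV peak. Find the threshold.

Gain reduction = 9 − (-11) = 20 dB; output overshoot = GR / (R − 1) = 20 / 5 = 4 dB.
Threshold = output − output overshoot = -11 − 4 = -15 dBV.

-15 dBV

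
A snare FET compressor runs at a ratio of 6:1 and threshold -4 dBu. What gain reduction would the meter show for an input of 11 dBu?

12.5 dB

Overshoot = 11 − (-4) = 15 dB.
At 6:1, output sits 15/6 = 2.5 dB above threshold.
So the signal is attenuated by 15 − 2.5 = 12.5 dB.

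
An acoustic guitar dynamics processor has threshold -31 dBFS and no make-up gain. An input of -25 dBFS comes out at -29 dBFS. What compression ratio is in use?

Input overshoot = -25 − (-31) = 6 dB; output overshoot = -29 − (-31) = 2 dB.
Ratio = 6 / 2 = 3.

3:1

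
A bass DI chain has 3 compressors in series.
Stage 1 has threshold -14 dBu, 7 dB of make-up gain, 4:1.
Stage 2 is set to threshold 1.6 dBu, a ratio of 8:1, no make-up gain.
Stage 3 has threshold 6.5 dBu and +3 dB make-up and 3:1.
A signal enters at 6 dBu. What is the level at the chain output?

1 dBu

Stage 1: 6 dBu is 20 dB over -14 dBu; at 4:1 that becomes 5 dB over, giving -9 dBu; +7 dB make-up → -2 dBu.
Stage 2: -2 dBu ≤ 1.6 dBu, so stage 2 doesn't engage; output -2 dBu.
Stage 3: -2 dBu is at or below the 6.5 dBu threshold — no compression; make-up brings it to 1 dBu.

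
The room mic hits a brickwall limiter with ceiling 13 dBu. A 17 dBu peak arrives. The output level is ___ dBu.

13 dBu

The limiter clamps the peak to its 13 dBu ceiling.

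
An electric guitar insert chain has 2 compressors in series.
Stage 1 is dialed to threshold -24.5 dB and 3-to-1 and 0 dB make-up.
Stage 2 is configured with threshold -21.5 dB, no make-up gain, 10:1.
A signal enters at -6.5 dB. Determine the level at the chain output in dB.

-21.2 dB

Stage 1: overshoot 18 dB → 18/3 = 6 dB → -18.5 dB.
Stage 2: -18.5 dB is 3 dB over -21.5 dB; at 10:1 that becomes 0.3 dB over, giving -21.2 dB.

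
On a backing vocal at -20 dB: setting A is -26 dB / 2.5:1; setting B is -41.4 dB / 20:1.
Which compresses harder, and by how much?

B, by 16.73 dB

A: GR = 6 − 6/2.5 = 3.6 dB.
B: GR = 21.4 − 21.4/20 = 20.33 dB.
B reduces 16.73 dB more.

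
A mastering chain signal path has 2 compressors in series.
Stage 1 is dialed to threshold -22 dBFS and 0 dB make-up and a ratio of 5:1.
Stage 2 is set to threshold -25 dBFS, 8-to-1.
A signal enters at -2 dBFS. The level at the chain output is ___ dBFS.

-24.125 dBFS

Stage 1: -2 dBFS is 20 dB over -22 dBFS; at 5:1 that becomes 4 dB over, giving -18 dBFS.
Stage 2: -18 dBFS is 7 dB over -25 dBFS; at 8:1 that becomes 0.875 dB over, giving -24.125 dBFS.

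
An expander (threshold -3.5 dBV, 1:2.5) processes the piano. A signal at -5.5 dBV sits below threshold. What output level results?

-8.5 dBV

Undershoot = (-3.5) − (-5.5) = 2 dB.
At 1:2.5, that expands to 5 dB under threshold.
Output = -3.5 − 5 = -8.5 dBV.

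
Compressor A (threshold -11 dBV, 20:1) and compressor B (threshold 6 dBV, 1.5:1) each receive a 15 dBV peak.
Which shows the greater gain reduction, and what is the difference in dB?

A: overshoot 26 dB → output overshoot 1.3 dB → GR 24.7 dB.
B: overshoot 9 dB → output overshoot 6 dB → GR 3 dB.
Difference: 21.7 dB in favour of A.

A, by 21.7 dB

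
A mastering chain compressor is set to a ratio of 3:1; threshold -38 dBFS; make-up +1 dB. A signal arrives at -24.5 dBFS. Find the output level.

-32.5 dBFS

The input is 13.5 dB above the -38 dBFS threshold.
At 3:1 the overshoot is divided by 3, leaving 4.5 dB above threshold.
So the level is -38 + 4.5 = -33.5 dBFS; make-up adds 1 dB, giving -32.5 dBFS.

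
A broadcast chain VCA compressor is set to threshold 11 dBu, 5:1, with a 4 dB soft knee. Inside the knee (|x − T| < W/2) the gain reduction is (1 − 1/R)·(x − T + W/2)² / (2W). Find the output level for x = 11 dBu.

10.6 dBu

x − T + W/2 = 11 − 11 + 2 = 2.
GR = (1 − 1/5) × 2² / 8 = 0.8 × 4 / 8 = 0.4 dB.
Output = 11 − 0.4 = 10.6 dBu.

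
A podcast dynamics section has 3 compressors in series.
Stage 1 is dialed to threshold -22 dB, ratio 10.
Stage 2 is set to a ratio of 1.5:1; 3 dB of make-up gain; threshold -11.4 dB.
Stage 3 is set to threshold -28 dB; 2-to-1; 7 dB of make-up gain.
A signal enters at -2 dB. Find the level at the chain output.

Stage 1: 20 dB above -22 dB, reduced 10:1 to 2 dB above → -20 dB.
Stage 2: below threshold (-20 ≤ -11.4); passes unchanged; make-up brings it to -17 dB.
Stage 3: overshoot 11 dB → 11/2 = 5.5 dB → -22.5 dB; +7 dB make-up → -15.5 dB.

-15.5 dB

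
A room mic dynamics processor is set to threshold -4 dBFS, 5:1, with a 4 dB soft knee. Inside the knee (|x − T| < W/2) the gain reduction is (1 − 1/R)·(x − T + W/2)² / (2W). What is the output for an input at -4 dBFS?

x − T + W/2 = -4 − (-4) + 2 = 2.
GR = (1 − 1/5) × 2² / 8 = 0.8 × 4 / 8 = 0.4 dB.
Output = -4 − 0.4 = -4.4 dBFS.

-4.4 dBFS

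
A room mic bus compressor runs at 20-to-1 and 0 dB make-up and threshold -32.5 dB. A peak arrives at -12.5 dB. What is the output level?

-12.5 dB sits 20 dB over threshold.
At 20:1 the overshoot is divided by 20, leaving 1 dB above threshold.
So the level is -32.5 + 1 = -31.5 dB.

-31.5 dB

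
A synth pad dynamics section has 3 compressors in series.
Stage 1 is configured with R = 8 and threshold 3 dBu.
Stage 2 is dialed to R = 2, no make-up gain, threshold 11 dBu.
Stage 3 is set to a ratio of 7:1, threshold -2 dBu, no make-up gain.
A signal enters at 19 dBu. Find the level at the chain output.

Stage 1: 16 dB above 3 dBu, reduced 8:1 to 2 dB above → 5 dBu.
Stage 2: 5 dBu ≤ 11 dBu, so stage 2 doesn't engage; output 5 dBu.
Stage 3: overshoot 7 dB → 7/7 = 1 dB → -1 dBu.

-1 dBu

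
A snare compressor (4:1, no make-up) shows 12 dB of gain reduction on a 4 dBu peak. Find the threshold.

Gain reduction = 4 − (-8) = 12 dB; output overshoot = GR / (R − 1) = 12 / 3 = 4 dB.
Threshold = output − output overshoot = -8 − 4 = -12 dBu.

-12 dBu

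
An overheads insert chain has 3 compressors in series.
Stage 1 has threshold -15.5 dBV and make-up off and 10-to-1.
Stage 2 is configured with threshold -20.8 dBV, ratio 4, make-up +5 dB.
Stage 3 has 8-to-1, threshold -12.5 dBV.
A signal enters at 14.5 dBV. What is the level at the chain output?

-13.725 dBV

Stage 1: 14.5 dBV is 30 dB over -15.5 dBV; at 10:1 that becomes 3 dB over, giving -12.5 dBV.
Stage 2: -12.5 dBV is 8.3 dB over -20.8 dBV; at 4:1 that becomes 2.075 dB over, giving -18.725 dBV; +5 dB make-up → -13.725 dBV.
Stage 3: -13.725 dBV ≤ -12.5 dBV, so stage 3 doesn't engage; output -13.725 dBV.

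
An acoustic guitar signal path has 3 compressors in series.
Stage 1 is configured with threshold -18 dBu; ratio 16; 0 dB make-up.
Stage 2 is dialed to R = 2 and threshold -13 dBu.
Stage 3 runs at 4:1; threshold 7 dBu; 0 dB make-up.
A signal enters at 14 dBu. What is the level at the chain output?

-16 dBu

Stage 1: 32 dB above -18 dBu, reduced 16:1 to 2 dB above → -16 dBu.
Stage 2: -16 dBu ≤ -13 dBu, so stage 2 doesn't engage; output -16 dBu.
Stage 3: -16 dBu ≤ 7 dBu, so stage 3 doesn't engage; output -16 dBu.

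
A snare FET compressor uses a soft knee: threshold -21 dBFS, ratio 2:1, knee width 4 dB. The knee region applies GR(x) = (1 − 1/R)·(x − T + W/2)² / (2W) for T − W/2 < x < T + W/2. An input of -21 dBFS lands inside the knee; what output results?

x − T + W/2 = -21 − (-21) + 2 = 2.
GR = (1 − 1/2) × 2² / 8 = 0.5 × 4 / 8 = 0.25 dB.
Output = -21 − 0.25 = -21.25 dBFS.

-21.25 dBFS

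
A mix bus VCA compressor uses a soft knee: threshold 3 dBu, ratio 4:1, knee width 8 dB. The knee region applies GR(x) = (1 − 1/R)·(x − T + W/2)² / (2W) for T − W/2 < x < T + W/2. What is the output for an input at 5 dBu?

3.3125 dBu

x − T + W/2 = 5 − 3 + 4 = 6.
GR = (1 − 1/4) × 6² / 16 = 0.75 × 36 / 16 = 1.6875 dB.
Output = 5 − 1.6875 = 3.3125 dBu.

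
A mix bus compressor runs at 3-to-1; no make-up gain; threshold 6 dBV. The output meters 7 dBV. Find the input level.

9 dBV

The compressed level sits 7 − 6 = 1 dB over threshold.
Input overshoot = R × output overshoot = 3 dB → input = 6 + 3 = 9 dBV.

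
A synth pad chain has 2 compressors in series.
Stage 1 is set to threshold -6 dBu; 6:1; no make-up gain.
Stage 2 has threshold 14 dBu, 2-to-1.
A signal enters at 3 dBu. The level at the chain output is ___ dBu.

-4.5 dBu

Stage 1: 3 dBu is 9 dB over -6 dBu; at 6:1 that becomes 1.5 dB over, giving -4.5 dBu.
Stage 2: below threshold (-4.5 ≤ 14); passes unchanged; output -4.5 dBu.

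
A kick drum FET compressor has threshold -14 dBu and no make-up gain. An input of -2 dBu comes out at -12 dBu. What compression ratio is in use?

Input overshoot = -2 − (-14) = 12 dB; output overshoot = -12 − (-14) = 2 dB.
Ratio = 12 / 2 = 6.

6:1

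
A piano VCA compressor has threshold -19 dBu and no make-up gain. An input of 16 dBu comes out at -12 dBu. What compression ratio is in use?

5:1

Input overshoot = 16 − (-19) = 35 dB; output overshoot = -12 − (-19) = 7 dB.
Ratio = 35 / 7 = 5.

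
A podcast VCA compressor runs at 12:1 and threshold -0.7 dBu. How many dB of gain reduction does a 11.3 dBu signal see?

11 dB

11.3 dBu exceeds the threshold by 12 dB.
At 12:1, output sits 12/12 = 1 dB above threshold.
GR = overshoot in − overshoot out = 12 − 1 = 11 dB.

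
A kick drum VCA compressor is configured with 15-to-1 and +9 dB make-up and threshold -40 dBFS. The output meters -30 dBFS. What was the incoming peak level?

Before make-up, the level was -30 − 9 = -39 dBFS.
That's 1 dB above the -40 dBFS threshold.
Undo the ratio: input overshoot = 1 × 15 = 15 dB, giving input = -25 dBFS.

-25 dBFS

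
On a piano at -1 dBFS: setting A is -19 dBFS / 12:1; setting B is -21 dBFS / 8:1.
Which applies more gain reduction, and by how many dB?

A: 18 dB over, compressed to 1.5 dB over, so 16.5 dB of GR.
B: 20 dB over, compressed to 2.5 dB over, so 17.5 dB of GR.
B applies 1 dB more gain reduction.

B, by 1 dB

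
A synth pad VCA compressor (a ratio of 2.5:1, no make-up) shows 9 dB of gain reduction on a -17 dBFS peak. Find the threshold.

Input is 15 dB above T (since output overshoot × R = input overshoot: (-26 − T)·2.5 = -17 − T gives T = -32 dBFS).
Check: -32 + (-17 − (-32))/2.5 = -32 + 6 = -26 dBFS. ✓

-32 dBFS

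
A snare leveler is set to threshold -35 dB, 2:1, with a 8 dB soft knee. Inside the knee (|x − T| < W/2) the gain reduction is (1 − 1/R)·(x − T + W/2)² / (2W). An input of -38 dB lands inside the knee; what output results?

x − T + W/2 = -38 − (-35) + 4 = 1.
GR = (1 − 1/2) × 1² / 16 = 0.5 × 1 / 16 = 0.03125 dB.
Output = -38 − 0.03125 = -38.03125 dB.

-38.03125 dB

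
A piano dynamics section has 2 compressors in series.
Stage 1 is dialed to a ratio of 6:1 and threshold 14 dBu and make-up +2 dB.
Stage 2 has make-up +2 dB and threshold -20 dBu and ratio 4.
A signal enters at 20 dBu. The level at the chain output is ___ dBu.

-8.75 dBu

Stage 1: 20 dBu is 6 dB over 14 dBu; at 6:1 that becomes 1 dB over, giving 15 dBu; +2 dB make-up → 17 dBu.
Stage 2: 37 dB above -20 dBu, reduced 4:1 to 9.25 dB above → -10.75 dBu; +2 dB make-up → -8.75 dBu.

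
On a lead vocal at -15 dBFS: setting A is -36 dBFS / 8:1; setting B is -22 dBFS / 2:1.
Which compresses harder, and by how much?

A, by 14.875 dB

A: 21 dB over, compressed to 2.625 dB over, so 18.375 dB of GR.
B: 7 dB over, compressed to 3.5 dB over, so 3.5 dB of GR.
A applies 14.875 dB more gain reduction.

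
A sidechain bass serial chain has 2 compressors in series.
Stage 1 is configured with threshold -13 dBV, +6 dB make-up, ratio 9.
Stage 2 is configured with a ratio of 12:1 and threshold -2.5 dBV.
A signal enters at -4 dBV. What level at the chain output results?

-6 dBV

Stage 1: 9 dB above -13 dBV, reduced 9:1 to 1 dB above → -12 dBV; +6 dB make-up → -6 dBV.
Stage 2: -6 dBV is at or below the -2.5 dBV threshold — no compression; output -6 dBV.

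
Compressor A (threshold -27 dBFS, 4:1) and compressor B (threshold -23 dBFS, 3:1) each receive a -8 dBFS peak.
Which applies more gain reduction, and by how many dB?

A, by 4.25 dB

A: 19 dB over, compressed to 4.75 dB over, so 14.25 dB of GR.
B: 15 dB over, compressed to 5 dB over, so 10 dB of GR.
Difference: 4.25 dB in favour of A.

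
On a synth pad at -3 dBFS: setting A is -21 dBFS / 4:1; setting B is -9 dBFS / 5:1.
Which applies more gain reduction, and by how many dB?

A: overshoot 18 dB → output overshoot 4.5 dB → GR 13.5 dB.
B: overshoot 6 dB → output overshoot 1.2 dB → GR 4.8 dB.
A applies 8.7 dB more gain reduction.

A, by 8.7 dB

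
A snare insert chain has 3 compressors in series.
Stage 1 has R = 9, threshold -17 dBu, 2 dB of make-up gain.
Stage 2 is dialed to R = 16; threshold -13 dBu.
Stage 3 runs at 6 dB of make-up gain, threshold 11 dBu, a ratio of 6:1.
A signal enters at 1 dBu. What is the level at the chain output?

Stage 1: overshoot 18 dB → 18/9 = 2 dB → -15 dBu; +2 dB make-up → -13 dBu.
Stage 2: below threshold (-13 ≤ -13); passes unchanged; output -13 dBu.
Stage 3: -13 dBu ≤ 11 dBu, so stage 3 doesn't engage; make-up brings it to -7 dBu.

-7 dBu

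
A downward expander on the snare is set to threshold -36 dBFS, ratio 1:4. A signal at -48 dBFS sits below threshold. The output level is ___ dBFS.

Undershoot = (-36) − (-48) = 12 dB.
At 1:4, that expands to 48 dB under threshold.
Output = -36 − 48 = -84 dBFS.

-84 dBFS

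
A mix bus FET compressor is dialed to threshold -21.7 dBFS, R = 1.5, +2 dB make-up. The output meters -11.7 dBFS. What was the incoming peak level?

-9.7 dBFS

Before make-up, the level was -11.7 − 2 = -13.7 dBFS.
Post-compression overshoot = -13.7 − (-21.7) = 8 dB.
Before 1.5:1 compression the overshoot was 8 × 1.5 = 12 dB, so input = -21.7 + 12 = -9.7 dBFS.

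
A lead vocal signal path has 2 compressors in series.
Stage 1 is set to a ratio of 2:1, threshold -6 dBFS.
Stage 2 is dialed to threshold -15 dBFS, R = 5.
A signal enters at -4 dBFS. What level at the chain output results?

Stage 1: overshoot 2 dB → 2/2 = 1 dB → -5 dBFS.
Stage 2: overshoot 10 dB → 10/5 = 2 dB → -13 dBFS.

-13 dBFS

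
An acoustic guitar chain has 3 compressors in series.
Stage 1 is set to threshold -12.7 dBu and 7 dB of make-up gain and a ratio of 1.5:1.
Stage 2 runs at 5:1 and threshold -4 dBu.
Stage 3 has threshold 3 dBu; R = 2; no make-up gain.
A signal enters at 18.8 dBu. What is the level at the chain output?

-0.14 dBu

Stage 1: 31.5 dB above -12.7 dBu, reduced 1.5:1 to 21 dB above → 8.3 dBu; +7 dB make-up → 15.3 dBu.
Stage 2: 15.3 dBu is 19.3 dB over -4 dBu; at 5:1 that becomes 3.86 dB over, giving -0.14 dBu.
Stage 3: -0.14 dBu is at or below the 3 dBu threshold — no compression; output -0.14 dBu.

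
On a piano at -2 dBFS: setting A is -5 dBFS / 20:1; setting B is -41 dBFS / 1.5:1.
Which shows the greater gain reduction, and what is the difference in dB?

A: overshoot 3 dB → output overshoot 0.15 dB → GR 2.85 dB.
B: overshoot 39 dB → output overshoot 26 dB → GR 13 dB.
B applies 10.15 dB more gain reduction.

B, by 10.15 dB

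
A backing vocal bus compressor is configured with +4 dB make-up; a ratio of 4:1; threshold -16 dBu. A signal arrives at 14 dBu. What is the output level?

14 dBu sits 30 dB over threshold.
4:1 compression reduces that to 30/4 = 7.5 dB over.
That puts the output at -8.5 dBu; make-up adds 4 dB, giving -4.5 dBu.

-4.5 dBu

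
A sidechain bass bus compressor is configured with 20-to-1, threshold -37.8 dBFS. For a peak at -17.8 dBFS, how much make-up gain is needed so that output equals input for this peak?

19 dB

The peak compresses to -37.8 + 20/20 = -36.8 dBFS.
To reach -17.8 dBFS requires -17.8 − (-36.8) = 19 dB of make-up.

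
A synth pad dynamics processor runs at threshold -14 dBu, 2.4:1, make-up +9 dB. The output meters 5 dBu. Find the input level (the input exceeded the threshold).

Before make-up, the level was 5 − 9 = -4 dBu.
Post-compression overshoot = -4 − (-14) = 10 dB.
Undo the ratio: input overshoot = 10 × 2.4 = 24 dB, giving input = 10 dBu.

10 dBu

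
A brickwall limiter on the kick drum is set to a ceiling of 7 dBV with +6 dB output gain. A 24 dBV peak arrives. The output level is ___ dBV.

The limiter clamps the peak to its 7 dBV ceiling.
Output gain then adds 6 dB: 7 + 6 = 13 dBV.

13 dBV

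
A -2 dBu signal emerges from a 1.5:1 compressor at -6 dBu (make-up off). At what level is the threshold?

-14 dBu

Input is 12 dB above T (since output overshoot × R = input overshoot: (-6 − T)·1.5 = -2 − T gives T = -14 dBu).
Check: -14 + (-2 − (-14))/1.5 = -14 + 8 = -6 dBu. ✓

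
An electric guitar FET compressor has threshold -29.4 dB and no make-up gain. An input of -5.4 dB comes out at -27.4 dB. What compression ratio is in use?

Input overshoot = -5.4 − (-29.4) = 24 dB; output overshoot = -27.4 − (-29.4) = 2 dB.
Ratio = 24 / 2 = 12.

12:1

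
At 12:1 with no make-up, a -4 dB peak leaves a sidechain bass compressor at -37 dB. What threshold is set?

-40 dB

Let T be the threshold. Output overshoot = (input overshoot)/R, so -37 − T = (-4 − T)/12.
12·(-37 − T) = -4 − T → 11·T = -444 − (-4) = -440.
T = -440/11 = -40 dB.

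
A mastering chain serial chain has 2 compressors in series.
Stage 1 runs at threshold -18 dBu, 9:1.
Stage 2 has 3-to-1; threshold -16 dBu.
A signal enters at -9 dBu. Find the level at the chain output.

Stage 1: overshoot 9 dB → 9/9 = 1 dB → -17 dBu.
Stage 2: below threshold (-17 ≤ -16); passes unchanged; output -17 dBu.

-17 dBu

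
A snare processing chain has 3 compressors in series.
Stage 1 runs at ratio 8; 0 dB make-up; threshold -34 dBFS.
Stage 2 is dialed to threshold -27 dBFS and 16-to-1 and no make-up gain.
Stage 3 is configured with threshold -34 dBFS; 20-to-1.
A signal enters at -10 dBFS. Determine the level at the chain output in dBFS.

-33.85 dBFS

Stage 1: -10 dBFS is 24 dB over -34 dBFS; at 8:1 that becomes 3 dB over, giving -31 dBFS.
Stage 2: -31 dBFS is at or below the -27 dBFS threshold — no compression; output -31 dBFS.
Stage 3: overshoot 3 dB → 3/20 = 0.15 dB → -33.85 dBFS.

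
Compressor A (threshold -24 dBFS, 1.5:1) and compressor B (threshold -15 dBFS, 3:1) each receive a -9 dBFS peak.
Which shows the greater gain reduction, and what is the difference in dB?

A: GR = 15 − 15/1.5 = 5 dB.
B: GR = 6 − 6/3 = 4 dB.
A reduces 1 dB more.

A, by 1 dB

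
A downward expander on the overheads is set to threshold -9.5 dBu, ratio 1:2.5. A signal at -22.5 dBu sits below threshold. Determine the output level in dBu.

-42 dBu

The input is 13 dB below the -9.5 dBu threshold.
A 1:2.5 expander multiplies undershoot by 2.5: 13 × 2.5 = 32.5 dB below threshold.
Output = -9.5 − 32.5 = -42 dBu.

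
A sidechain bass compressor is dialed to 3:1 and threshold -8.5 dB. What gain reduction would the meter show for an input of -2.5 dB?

-2.5 dB exceeds the threshold by 6 dB.
At 3:1, output sits 6/3 = 2 dB above threshold.
So the signal is attenuated by 6 − 2 = 4 dB.

4 dB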